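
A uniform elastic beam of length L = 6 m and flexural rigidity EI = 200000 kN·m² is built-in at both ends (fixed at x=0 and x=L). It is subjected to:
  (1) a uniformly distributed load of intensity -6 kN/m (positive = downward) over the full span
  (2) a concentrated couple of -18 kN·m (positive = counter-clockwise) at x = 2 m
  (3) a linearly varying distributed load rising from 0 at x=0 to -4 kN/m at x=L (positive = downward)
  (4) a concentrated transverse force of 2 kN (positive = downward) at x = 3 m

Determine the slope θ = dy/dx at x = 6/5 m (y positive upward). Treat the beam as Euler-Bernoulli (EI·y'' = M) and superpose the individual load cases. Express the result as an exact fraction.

θ(6/5) = 6021/125000000 rad

Load 1 — uniform load w=-6 kN/m over full span:
  θ_1 = -wx(L-x)(L-2x)/(12EI) = -(-6)·(6/5)·(6-(6/5))·(6-2·(6/5))/(12·200000) = 81/1562500 rad
Load 2 — applied couple M₀=-18 kN·m at a=2 m (b=L-a=4):
  θ_2 = (R_Ax²/2 - M_Ax)/EI  [x≤a] with R_A=-4, M_A=0 = ((-4)·(6/5)²/2 - 0·(6/5))/200000 = -9/625000 rad
Load 3 — triangular load w₀=-4 kN/m (0→w₀ over full span):
  θ_3 = -w₀(2x(L-x)(L-2x)(x+2L)+x²(L-x)²)/(120LEI) = -(-4)·(2·(6/5)·(6-(6/5))·(6-2·(6/5))·((6/5)+2·6)+(6/5)²·(6-(6/5))²)/(120·6·200000) = 63/3906250 rad
Load 4 — point force P=2 kN at a=3 m (b=L-a=3):
  θ_4 = -Pb²x(2aL-(3a+b)x)/(2L³EI)  [x≤a] = -2·3²·(6/5)·(2·3·6-(3·3+3)·(6/5))/(2·6³·200000) = -27/5000000 rad
Superposition: θ = Σ θ_i = 6021/125000000 rad ≈ 0.000048 rad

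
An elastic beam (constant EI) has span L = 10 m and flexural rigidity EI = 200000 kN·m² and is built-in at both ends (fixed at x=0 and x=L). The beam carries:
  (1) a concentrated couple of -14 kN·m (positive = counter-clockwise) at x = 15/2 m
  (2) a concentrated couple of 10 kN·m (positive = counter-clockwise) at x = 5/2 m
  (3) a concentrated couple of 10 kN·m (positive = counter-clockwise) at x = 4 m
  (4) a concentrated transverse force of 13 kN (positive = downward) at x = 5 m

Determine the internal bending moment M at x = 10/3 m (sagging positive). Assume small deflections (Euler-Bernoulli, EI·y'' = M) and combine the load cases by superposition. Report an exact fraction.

Load 1 — applied couple M₀=-14 kN·m at a=15/2 m (b=L-a=5/2):
  M_1 = R_Ax - M_A  [x≤a] with R_A=-63/40, M_A=-35/8 = (-63/40)·(10/3) - (-35/8) = -7/8 kN·m
Load 2 — applied couple M₀=10 kN·m at a=5/2 m (b=L-a=15/2):
  M_2 = R_Ax - M_A - M₀  [x>a] with R_A=9/8, M_A=-15/8 = (9/8)·(10/3) - (-15/8) - 10 = -35/8 kN·m
Load 3 — applied couple M₀=10 kN·m at a=4 m (b=L-a=6):
  M_3 = R_Ax - M_A  [x≤a] with R_A=36/25, M_A=6/5 = (36/25)·(10/3) - (6/5) = 18/5 kN·m
Load 4 — point force P=13 kN at a=5 m (b=L-a=5):
  M_4 = Pb²(3a+b)x/L³ - Pab²/L²  [x≤a] = 13·5²·(3·5+5)·(10/3)/10³ - 13·5·5²/10² = 65/12 kN·m
Superposition: M = Σ M_i = 113/30 kN·m ≈ 3.766667 kN·m

M(10/3) = 113/30 kN·m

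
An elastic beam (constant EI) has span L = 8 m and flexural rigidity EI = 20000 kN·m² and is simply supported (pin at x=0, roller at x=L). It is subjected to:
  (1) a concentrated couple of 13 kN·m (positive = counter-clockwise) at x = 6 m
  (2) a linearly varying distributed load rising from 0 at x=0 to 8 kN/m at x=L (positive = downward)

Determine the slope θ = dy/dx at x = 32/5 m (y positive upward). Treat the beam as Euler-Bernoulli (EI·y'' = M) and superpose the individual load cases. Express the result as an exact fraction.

θ(32/5) = 1865261/450000000 rad

Load 1 — applied couple M₀=13 kN·m at a=6 m (b=L-a=2):
  θ_1 = (M₀x²/(2L)-M₀(x-a)+C₁)/EI  [x>a] with C₁=M₀(3b²-L²)/(6L)=-169/12 = (13·(32/5)²/(2·8)-13·((32/5)-6)+(-169/12))/20000 = 4199/6000000 rad
Load 2 — triangular load w₀=8 kN/m (0→w₀ over full span):
  θ_2 = -w₀(7L⁴-30L²x²+15x⁴)/(360LEI) = -8·(7·8⁴-30·8²·(32/5)²+15·(32/5)⁴)/(360·8·20000) = 12112/3515625 rad
Superposition: θ = Σ θ_i = 1865261/450000000 rad ≈ 0.004145 rad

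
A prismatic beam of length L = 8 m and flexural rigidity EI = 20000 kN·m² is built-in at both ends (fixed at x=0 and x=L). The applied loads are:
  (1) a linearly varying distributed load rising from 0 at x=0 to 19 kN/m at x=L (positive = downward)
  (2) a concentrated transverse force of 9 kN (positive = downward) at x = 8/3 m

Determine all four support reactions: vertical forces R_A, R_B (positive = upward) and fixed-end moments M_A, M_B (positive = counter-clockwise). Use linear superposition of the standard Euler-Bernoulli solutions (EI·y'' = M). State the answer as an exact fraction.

Load 1 — triangular load w₀=19 kN/m (0→w₀ over full span):
  R_A = 3w₀L/20 = 3·19·8/20 = 114/5 kN
  M_A = w₀L²/30 = 19·8²/30 = 608/15 kN·m
  R_B = 7w₀L/20 = 7·19·8/20 = 266/5 kN
  M_B = -w₀L²/20 = -19·8²/20 = -304/5 kN·m
Load 2 — point force P=9 kN at a=8/3 m (b=L-a=16/3):
  R_A = Pb²(3a+b)/L³ = 9·(16/3)²·(3·(8/3)+(16/3))/8³ = 20/3 kN
  M_A = Pab²/L² = 9·(8/3)·(16/3)²/8² = 32/3 kN·m
  R_B = Pa²(a+3b)/L³ = 9·(8/3)²·((8/3)+3·(16/3))/8³ = 7/3 kN
  M_B = -Pa²b/L² = -9·(8/3)²·(16/3)/8² = -16/3 kN·m
Superposition: R_A = 442/15 kN, M_A = 256/5 kN·m, R_B = 833/15 kN, M_B = -992/15 kN·m

R_A = 442/15 kN, M_A = 256/5 kN·m, R_B = 833/15 kN, M_B = -992/15 kN·m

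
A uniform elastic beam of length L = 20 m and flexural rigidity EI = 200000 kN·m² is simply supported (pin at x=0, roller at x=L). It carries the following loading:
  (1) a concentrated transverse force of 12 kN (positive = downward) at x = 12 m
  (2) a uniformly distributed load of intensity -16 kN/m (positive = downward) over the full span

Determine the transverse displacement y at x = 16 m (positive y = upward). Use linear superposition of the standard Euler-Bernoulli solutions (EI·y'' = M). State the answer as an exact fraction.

Load 1 — point force P=12 kN at a=12 m (b=L-a=8):
  y_1 = -Pa(L-x)(2Lx-a²-x²)/(6LEI)  [x>a] = -12·12·(20-16)·(2·20·16-12²-16²)/(6·20·200000) = -18/3125 m
Load 2 — uniform load w=-16 kN/m over full span:
  y_2 = -wx(L³-2Lx²+x³)/(24EI) = -(-16)·16·(20³-2·20·16²+16³)/(24·200000) = 928/9375 m
Superposition: y = Σ y_i = 874/9375 m ≈ 0.093227 m

y(16) = 874/9375 m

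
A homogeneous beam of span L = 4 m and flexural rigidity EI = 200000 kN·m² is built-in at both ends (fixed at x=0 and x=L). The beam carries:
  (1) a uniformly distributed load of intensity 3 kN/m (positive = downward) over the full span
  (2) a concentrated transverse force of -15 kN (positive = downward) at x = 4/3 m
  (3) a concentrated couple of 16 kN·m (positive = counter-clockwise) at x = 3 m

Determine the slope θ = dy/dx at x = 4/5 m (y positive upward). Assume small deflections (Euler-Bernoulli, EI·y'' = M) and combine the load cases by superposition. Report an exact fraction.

Load 1 — uniform load w=3 kN/m over full span:
  θ_1 = -wx(L-x)(L-2x)/(12EI) = -3·(4/5)·(4-(4/5))·(4-2·(4/5))/(12·200000) = -3/390625 rad
Load 2 — point force P=-15 kN at a=4/3 m (b=L-a=8/3):
  θ_2 = -Pb²x(2aL-(3a+b)x)/(2L³EI)  [x≤a] = -(-15)·(8/3)²·(4/5)·(2·(4/3)·4-(3·(4/3)+(8/3))·(4/5))/(2·4³·200000) = 1/56250 rad
Load 3 — applied couple M₀=16 kN·m at a=3 m (b=L-a=1):
  θ_3 = (R_Ax²/2 - M_Ax)/EI  [x≤a] with R_A=9/2, M_A=5 = ((9/2)·(4/5)²/2 - 5·(4/5))/200000 = -1/78125 rad
Superposition: θ = Σ θ_i = -19/7031250 rad ≈ -0.000003 rad

θ(4/5) = -19/7031250 rad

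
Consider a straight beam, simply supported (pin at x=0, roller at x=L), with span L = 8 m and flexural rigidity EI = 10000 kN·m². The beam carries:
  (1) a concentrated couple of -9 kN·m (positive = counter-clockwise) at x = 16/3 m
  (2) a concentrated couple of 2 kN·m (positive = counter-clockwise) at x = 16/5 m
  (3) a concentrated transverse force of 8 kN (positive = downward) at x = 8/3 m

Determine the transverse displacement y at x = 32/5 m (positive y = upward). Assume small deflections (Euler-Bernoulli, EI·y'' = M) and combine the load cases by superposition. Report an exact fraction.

y(32/5) = -18616/6328125 m

Load 1 — applied couple M₀=-9 kN·m at a=16/3 m (b=L-a=8/3):
  y_1 = (M₀x³/(6L)-M₀(x-a)²/2+C₁x)/EI  [x>a] with C₁=M₀(3b²-L²)/(6L)=8 = ((-9)·(32/5)³/(6·8)-(-9)·((32/5)-(16/3))²/2+8·(32/5))/10000 = 56/78125 m
Load 2 — applied couple M₀=2 kN·m at a=16/5 m (b=L-a=24/5):
  y_2 = (M₀x³/(6L)-M₀(x-a)²/2+C₁x)/EI  [x>a] with C₁=M₀(3b²-L²)/(6L)=16/75 = (2·(32/5)³/(6·8)-2·((32/5)-(16/5))²/2+(16/75)·(32/5))/10000 = 16/78125 m
Load 3 — point force P=8 kN at a=8/3 m (b=L-a=16/3):
  y_3 = -Pa(L-x)(2Lx-a²-x²)/(6LEI)  [x>a] = -8·(8/3)·(8-(32/5))·(2·8·(32/5)-(8/3)²-(32/5)²)/(6·8·10000) = -24448/6328125 m
Superposition: y = Σ y_i = -18616/6328125 m ≈ -0.002942 m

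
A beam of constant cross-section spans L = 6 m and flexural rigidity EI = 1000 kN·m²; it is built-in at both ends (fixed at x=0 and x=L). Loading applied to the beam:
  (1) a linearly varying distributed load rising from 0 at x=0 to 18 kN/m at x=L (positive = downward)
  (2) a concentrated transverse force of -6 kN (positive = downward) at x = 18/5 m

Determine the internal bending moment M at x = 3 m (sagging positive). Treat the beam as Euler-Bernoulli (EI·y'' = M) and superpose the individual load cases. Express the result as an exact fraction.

Load 1 — triangular load w₀=18 kN/m (0→w₀ over full span):
  M_1 = 3w₀Lx/20 - w₀L²/30 - w₀x³/(6L) = 3·18·6·3/20 - 18·6²/30 - 18·3³/(6·6) = 27/2 kN·m
Load 2 — point force P=-6 kN at a=18/5 m (b=L-a=12/5):
  M_2 = Pb²(3a+b)x/L³ - Pab²/L²  [x≤a] = (-6)·(12/5)²·(3·(18/5)+(12/5))·3/6³ - (-6)·(18/5)·(12/5)²/6² = -72/25 kN·m
Superposition: M = Σ M_i = 531/50 kN·m ≈ 10.620000 kN·m

M(3) = 531/50 kN·m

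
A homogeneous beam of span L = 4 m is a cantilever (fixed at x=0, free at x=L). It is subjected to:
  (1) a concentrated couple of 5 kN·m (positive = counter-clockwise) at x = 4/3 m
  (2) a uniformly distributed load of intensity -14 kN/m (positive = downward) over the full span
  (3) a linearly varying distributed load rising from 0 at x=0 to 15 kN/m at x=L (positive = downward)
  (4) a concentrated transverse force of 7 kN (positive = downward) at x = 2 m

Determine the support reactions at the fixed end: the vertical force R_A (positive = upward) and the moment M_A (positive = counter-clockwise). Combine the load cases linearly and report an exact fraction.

R_A = -19 kN, M_A = -23 kN·m

Load 1 — applied couple M₀=5 kN·m at a=4/3 m (b=L-a=8/3):
  R_A = 0 kN
  M_A = -M₀ = -5 kN·m
Load 2 — uniform load w=-14 kN/m over full span:
  R_A = wL = (-14)·4 = -56 kN
  M_A = wL²/2 = (-14)·4²/2 = -112 kN·m
Load 3 — triangular load w₀=15 kN/m (0→w₀ over full span):
  R_A = w₀L/2 = 15·4/2 = 30 kN
  M_A = w₀L²/3 = 15·4²/3 = 80 kN·m
Load 4 — point force P=7 kN at a=2 m (b=L-a=2):
  R_A = P = 7 kN
  M_A = Pa = 7·2 = 14 kN·m
Superposition: R_A = -19 kN, M_A = -23 kN·m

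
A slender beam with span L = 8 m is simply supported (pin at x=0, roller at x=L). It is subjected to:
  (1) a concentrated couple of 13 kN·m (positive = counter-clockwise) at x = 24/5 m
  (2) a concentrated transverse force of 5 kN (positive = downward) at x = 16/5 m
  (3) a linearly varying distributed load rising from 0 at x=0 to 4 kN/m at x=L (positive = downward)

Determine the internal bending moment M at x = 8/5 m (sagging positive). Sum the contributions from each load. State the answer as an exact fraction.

Load 1 — applied couple M₀=13 kN·m at a=24/5 m (b=L-a=16/5):
  M_1 = M₀x/L  [x≤a] = 13·(8/5)/8 = 13/5 kN·m
Load 2 — point force P=5 kN at a=16/5 m (b=L-a=24/5):
  M_2 = Pbx/L  [x≤a] = 5·(24/5)·(8/5)/8 = 24/5 kN·m
Load 3 — triangular load w₀=4 kN/m (0→w₀ over full span):
  M_3 = w₀Lx/6 - w₀x³/(6L) = 4·8·(8/5)/6 - 4·(8/5)³/(6·8) = 1024/125 kN·m
Superposition: M = Σ M_i = 1949/125 kN·m ≈ 15.592000 kN·m

M(8/5) = 1949/125 kN·m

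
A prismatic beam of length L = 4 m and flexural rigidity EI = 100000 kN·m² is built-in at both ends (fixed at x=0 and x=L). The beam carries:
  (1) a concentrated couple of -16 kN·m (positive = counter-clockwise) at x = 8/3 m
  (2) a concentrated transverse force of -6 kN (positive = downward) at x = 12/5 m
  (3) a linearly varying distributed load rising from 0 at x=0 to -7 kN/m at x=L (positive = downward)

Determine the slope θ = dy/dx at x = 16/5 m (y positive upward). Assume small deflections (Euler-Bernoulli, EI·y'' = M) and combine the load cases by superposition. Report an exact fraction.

θ(16/5) = -3011/58593750 rad

Load 1 — applied couple M₀=-16 kN·m at a=8/3 m (b=L-a=4/3):
  θ_1 = (R_Ax²/2 - M_Ax - M₀(x-a))/EI  [x>a] with R_A=-16/3, M_A=-16/3 = ((-16/3)·(16/5)²/2 - (-16/3)·(16/5) - (-16)·((16/5)-(8/3)))/100000 = -4/234375 rad
Load 2 — point force P=-6 kN at a=12/5 m (b=L-a=8/5):
  θ_2 = Pa²(L-x)(2bL-(3b+a)(L-x))/(2L³EI)  [x>a] = (-6)·(12/5)²·(4-(16/5))·(2·(8/5)·4-(3·(8/5)+(12/5))·(4-(16/5)))/(2·4³·100000) = -297/19531250 rad
Load 3 — triangular load w₀=-7 kN/m (0→w₀ over full span):
  θ_3 = -w₀(2x(L-x)(L-2x)(x+2L)+x²(L-x)²)/(120LEI) = -(-7)·(2·(16/5)·(4-(16/5))·(4-2·(16/5))·((16/5)+2·4)+(16/5)²·(4-(16/5))²)/(120·4·100000) = -112/5859375 rad
Superposition: θ = Σ θ_i = -3011/58593750 rad ≈ -0.000051 rad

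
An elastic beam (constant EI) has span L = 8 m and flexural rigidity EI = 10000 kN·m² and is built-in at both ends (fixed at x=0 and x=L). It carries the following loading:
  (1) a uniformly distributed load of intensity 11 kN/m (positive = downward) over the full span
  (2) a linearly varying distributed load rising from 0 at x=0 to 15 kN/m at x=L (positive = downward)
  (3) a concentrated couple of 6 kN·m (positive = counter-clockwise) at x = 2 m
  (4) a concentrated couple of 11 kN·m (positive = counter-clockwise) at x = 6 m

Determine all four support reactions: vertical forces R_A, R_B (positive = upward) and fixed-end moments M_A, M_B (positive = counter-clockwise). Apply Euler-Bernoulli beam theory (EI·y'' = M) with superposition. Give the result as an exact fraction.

Load 1 — uniform load w=11 kN/m over full span:
  R_A = wL/2 = 11·8/2 = 44 kN
  M_A = wL²/12 = 11·8²/12 = 176/3 kN·m
  R_B = wL/2 = 11·8/2 = 44 kN
  M_B = -wL²/12 = -11·8²/12 = -176/3 kN·m
Load 2 — triangular load w₀=15 kN/m (0→w₀ over full span):
  R_A = 3w₀L/20 = 3·15·8/20 = 18 kN
  M_A = w₀L²/30 = 15·8²/30 = 32 kN·m
  R_B = 7w₀L/20 = 7·15·8/20 = 42 kN
  M_B = -w₀L²/20 = -15·8²/20 = -48 kN·m
Load 3 — applied couple M₀=6 kN·m at a=2 m (b=L-a=6):
  R_A = 6M₀ab/L³ = 6·6·2·6/8³ = 27/32 kN
  M_A = M₀b(2a-b)/L² = 6·6·(2·2-6)/8² = -9/8 kN·m
  R_B = -6M₀ab/L³ = -6·6·2·6/8³ = -27/32 kN
  M_B = M₀a(2b-a)/L² = 6·2·(2·6-2)/8² = 15/8 kN·m
Load 4 — applied couple M₀=11 kN·m at a=6 m (b=L-a=2):
  R_A = 6M₀ab/L³ = 6·11·6·2/8³ = 99/64 kN
  M_A = M₀b(2a-b)/L² = 11·2·(2·6-2)/8² = 55/16 kN·m
  R_B = -6M₀ab/L³ = -6·11·6·2/8³ = -99/64 kN
  M_B = M₀a(2b-a)/L² = 11·6·(2·2-6)/8² = -33/16 kN·m
Superposition: R_A = 4121/64 kN, M_A = 4463/48 kN·m, R_B = 5351/64 kN, M_B = -5129/48 kN·m

R_A = 4121/64 kN, M_A = 4463/48 kN·m, R_B = 5351/64 kN, M_B = -5129/48 kN·m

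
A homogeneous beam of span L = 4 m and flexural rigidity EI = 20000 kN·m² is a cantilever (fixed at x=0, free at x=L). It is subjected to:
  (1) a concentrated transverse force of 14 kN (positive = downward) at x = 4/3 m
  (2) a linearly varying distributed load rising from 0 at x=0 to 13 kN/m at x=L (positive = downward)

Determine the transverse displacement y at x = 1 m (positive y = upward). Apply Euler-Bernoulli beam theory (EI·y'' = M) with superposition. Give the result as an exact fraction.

y(1) = -17933/9600000 m

Load 1 — point force P=14 kN at a=4/3 m (b=L-a=8/3):
  y_1 = -Px²(3a-x)/(6EI)  [x≤a] = -14·1²·(3·(4/3)-1)/(6·20000) = -7/20000 m
Load 2 — triangular load w₀=13 kN/m (0→w₀ over full span):
  y_2 = (w₀Lx³/12-w₀L²x²/6-w₀x⁵/(120L))/EI = (13·4·1³/12-13·4²·1²/6-13·1⁵/(120·4))/20000 = -14573/9600000 m
Superposition: y = Σ y_i = -17933/9600000 m ≈ -0.001868 m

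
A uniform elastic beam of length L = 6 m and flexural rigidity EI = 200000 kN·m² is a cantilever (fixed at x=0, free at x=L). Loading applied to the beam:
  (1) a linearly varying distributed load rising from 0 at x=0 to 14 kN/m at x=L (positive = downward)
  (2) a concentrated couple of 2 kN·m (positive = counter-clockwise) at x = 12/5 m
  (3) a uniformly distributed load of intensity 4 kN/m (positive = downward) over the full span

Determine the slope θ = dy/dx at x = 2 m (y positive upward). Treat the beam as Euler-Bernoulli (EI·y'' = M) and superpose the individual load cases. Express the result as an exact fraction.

θ(2) = -1579/900000 rad

Load 1 — triangular load w₀=14 kN/m (0→w₀ over full span):
  θ_1 = (w₀Lx²/4-w₀L²x/3-w₀x⁴/(24L))/EI = (14·6·2²/4-14·6²·2/3-14·2⁴/(24·6))/200000 = -1141/900000 rad
Load 2 — applied couple M₀=2 kN·m at a=12/5 m (b=L-a=18/5):
  θ_2 = M₀x/EI  [x≤a] = 2·2/200000 = 1/50000 rad
Load 3 — uniform load w=4 kN/m over full span:
  θ_3 = -wx(x²-3Lx+3L²)/(6EI) = -4·2·(2²-3·6·2+3·6²)/(6·200000) = -19/37500 rad
Superposition: θ = Σ θ_i = -1579/900000 rad ≈ -0.001754 rad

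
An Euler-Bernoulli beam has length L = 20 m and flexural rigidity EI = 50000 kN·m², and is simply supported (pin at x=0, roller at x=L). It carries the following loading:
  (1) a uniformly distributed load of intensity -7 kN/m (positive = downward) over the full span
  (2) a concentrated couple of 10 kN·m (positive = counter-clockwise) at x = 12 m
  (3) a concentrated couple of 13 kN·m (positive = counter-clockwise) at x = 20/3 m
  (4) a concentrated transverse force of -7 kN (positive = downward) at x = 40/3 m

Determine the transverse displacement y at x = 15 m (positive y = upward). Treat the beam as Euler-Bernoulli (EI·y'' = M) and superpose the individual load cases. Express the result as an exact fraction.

y(15) = 182489/810000 m

Load 1 — uniform load w=-7 kN/m over full span:
  y_1 = -wx(L³-2Lx²+x³)/(24EI) = -(-7)·15·(20³-2·20·15²+15³)/(24·50000) = 133/640 m
Load 2 — applied couple M₀=10 kN·m at a=12 m (b=L-a=8):
  y_2 = (M₀x³/(6L)-M₀(x-a)²/2+C₁x)/EI  [x>a] with C₁=M₀(3b²-L²)/(6L)=-52/3 = (10·15³/(6·20)-10·(15-12)²/2+(-52/3)·15)/50000 = -19/40000 m
Load 3 — applied couple M₀=13 kN·m at a=20/3 m (b=L-a=40/3):
  y_3 = (M₀x³/(6L)-M₀(x-a)²/2+C₁x)/EI  [x>a] with C₁=M₀(3b²-L²)/(6L)=130/9 = (13·15³/(6·20)-13·(15-(20/3))²/2+(130/9)·15)/50000 = 377/144000 m
Load 4 — point force P=-7 kN at a=40/3 m (b=L-a=20/3):
  y_4 = -Pa(L-x)(2Lx-a²-x²)/(6LEI)  [x>a] = -(-7)·(40/3)·(20-15)·(2·20·15-(40/3)²-15²)/(6·20·50000) = 497/32400 m
Superposition: y = Σ y_i = 182489/810000 m ≈ 0.225295 m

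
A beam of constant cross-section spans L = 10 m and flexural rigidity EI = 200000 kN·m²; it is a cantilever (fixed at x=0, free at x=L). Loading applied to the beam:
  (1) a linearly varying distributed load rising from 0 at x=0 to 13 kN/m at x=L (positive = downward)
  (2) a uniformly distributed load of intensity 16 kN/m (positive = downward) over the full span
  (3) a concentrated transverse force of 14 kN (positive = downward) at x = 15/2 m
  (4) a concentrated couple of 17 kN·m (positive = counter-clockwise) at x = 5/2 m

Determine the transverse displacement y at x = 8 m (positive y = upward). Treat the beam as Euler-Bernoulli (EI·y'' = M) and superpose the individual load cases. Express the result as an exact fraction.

y(8) = -2523107/20000000 m

Load 1 — triangular load w₀=13 kN/m (0→w₀ over full span):
  y_1 = (w₀Lx³/12-w₀L²x²/6-w₀x⁵/(120L))/EI = (13·10·8³/12-13·10²·8²/6-13·8⁵/(120·10))/200000 = -10166/234375 m
Load 2 — uniform load w=16 kN/m over full span:
  y_2 = -wx²(x²-4Lx+6L²)/(24EI) = -16·8²·(8²-4·10·8+6·10²)/(24·200000) = -688/9375 m
Load 3 — point force P=14 kN at a=15/2 m (b=L-a=5/2):
  y_3 = -Pa²(3x-a)/(6EI)  [x>a] = -14·(15/2)²·(3·8-(15/2))/(6·200000) = -693/64000 m
Load 4 — applied couple M₀=17 kN·m at a=5/2 m (b=L-a=15/2):
  y_4 = M₀a(2x-a)/(2EI)  [x>a] = 17·(5/2)·(2·8-(5/2))/(2·200000) = 459/320000 m
Superposition: y = Σ y_i = -2523107/20000000 m ≈ -0.126155 m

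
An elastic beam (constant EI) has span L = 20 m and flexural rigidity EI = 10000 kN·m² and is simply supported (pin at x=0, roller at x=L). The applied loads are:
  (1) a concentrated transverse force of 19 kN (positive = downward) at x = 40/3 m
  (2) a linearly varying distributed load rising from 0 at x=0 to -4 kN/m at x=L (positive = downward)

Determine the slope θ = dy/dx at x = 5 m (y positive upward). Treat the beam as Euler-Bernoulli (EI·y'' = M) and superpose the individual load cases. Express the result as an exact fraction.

θ(5) = 4267/259200 rad

Load 1 — point force P=19 kN at a=40/3 m (b=L-a=20/3):
  θ_1 = -Pb(L²-b²-3x²)/(6LEI)  [x≤a] = -19·(20/3)·(20²-(20/3)²-3·5²)/(6·20·10000) = -1919/64800 rad
Load 2 — triangular load w₀=-4 kN/m (0→w₀ over full span):
  θ_2 = -w₀(7L⁴-30L²x²+15x⁴)/(360LEI) = -(-4)·(7·20⁴-30·20²·5²+15·5⁴)/(360·20·10000) = 1327/28800 rad
Superposition: θ = Σ θ_i = 4267/259200 rad ≈ 0.016462 rad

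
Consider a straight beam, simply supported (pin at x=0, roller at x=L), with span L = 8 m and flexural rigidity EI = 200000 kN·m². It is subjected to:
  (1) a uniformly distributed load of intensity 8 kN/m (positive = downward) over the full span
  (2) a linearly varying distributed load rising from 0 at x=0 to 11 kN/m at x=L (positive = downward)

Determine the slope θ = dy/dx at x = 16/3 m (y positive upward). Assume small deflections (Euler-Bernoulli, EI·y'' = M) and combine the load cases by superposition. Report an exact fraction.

Load 1 — uniform load w=8 kN/m over full span:
  θ_1 = -w(L³-6Lx²+4x³)/(24EI) = -8·(8³-6·8·(16/3)²+4·(16/3)³)/(24·200000) = 104/253125 rad
Load 2 — triangular load w₀=11 kN/m (0→w₀ over full span):
  θ_2 = -w₀(7L⁴-30L²x²+15x⁴)/(360LEI) = -11·(7·8⁴-30·8²·(16/3)²+15·(16/3)⁴)/(360·8·200000) = 1001/3796875 rad
Superposition: θ = Σ θ_i = 2561/3796875 rad ≈ 0.000675 rad

θ(16/3) = 2561/3796875 rad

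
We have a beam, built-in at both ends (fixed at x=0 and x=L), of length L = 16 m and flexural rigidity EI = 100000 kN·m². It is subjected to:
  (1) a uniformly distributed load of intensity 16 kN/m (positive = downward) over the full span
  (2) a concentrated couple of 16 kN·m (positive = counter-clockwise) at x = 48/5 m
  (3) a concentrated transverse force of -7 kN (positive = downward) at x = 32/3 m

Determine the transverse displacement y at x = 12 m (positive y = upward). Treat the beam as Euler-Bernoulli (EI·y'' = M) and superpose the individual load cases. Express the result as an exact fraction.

Load 1 — uniform load w=16 kN/m over full span:
  y_1 = -wx²(L-x)²/(24EI) = -16·12²·(16-12)²/(24·100000) = -48/3125 m
Load 2 — applied couple M₀=16 kN·m at a=48/5 m (b=L-a=32/5):
  y_2 = (R_Ax³/6 - M_Ax²/2 - M₀(x-a)²/2)/EI  [x>a] with R_A=36/25, M_A=128/25 = ((36/25)·12³/6 - (128/25)·12²/2 - 16·(12-(48/5))²/2)/100000 = 0 m
Load 3 — point force P=-7 kN at a=32/3 m (b=L-a=16/3):
  y_3 = -Pa²(L-x)²(3bL-(3b+a)(L-x))/(6L³EI)  [x>a] = -(-7)·(32/3)²·(16-12)²·(3·(16/3)·16-(3·(16/3)+(32/3))·(16-12))/(6·16³·100000) = 196/253125 m
Superposition: y = Σ y_i = -3692/253125 m ≈ -0.014586 m

y(12) = -3692/253125 m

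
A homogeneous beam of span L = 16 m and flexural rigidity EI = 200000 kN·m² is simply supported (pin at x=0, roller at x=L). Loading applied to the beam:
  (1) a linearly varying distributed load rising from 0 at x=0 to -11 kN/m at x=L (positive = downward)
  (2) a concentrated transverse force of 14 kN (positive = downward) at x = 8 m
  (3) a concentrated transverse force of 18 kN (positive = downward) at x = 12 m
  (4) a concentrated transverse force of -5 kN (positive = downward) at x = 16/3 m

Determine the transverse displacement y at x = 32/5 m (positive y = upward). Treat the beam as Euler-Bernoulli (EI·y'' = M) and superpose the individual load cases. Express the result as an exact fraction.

Load 1 — triangular load w₀=-11 kN/m (0→w₀ over full span):
  y_1 = -w₀x(7L⁴-10L²x²+3x⁴)/(360LEI) = -(-11)·(32/5)·(7·16⁴-10·16²·(32/5)²+3·(32/5)⁴)/(360·16·200000) = 3213056/146484375 m
Load 2 — point force P=14 kN at a=8 m (b=L-a=8):
  y_2 = -Pbx(L²-b²-x²)/(6LEI)  [x≤a] = -14·8·(32/5)·(16²-8²-(32/5)²)/(6·16·200000) = -6608/1171875 m
Load 3 — point force P=18 kN at a=12 m (b=L-a=4):
  y_3 = -Pbx(L²-b²-x²)/(6LEI)  [x≤a] = -18·4·(32/5)·(16²-4²-(32/5)²)/(6·16·200000) = -1866/390625 m
Load 4 — point force P=-5 kN at a=16/3 m (b=L-a=32/3):
  y_4 = -Pa(L-x)(2Lx-a²-x²)/(6LEI)  [x>a] = -(-5)·(16/3)·(16-(32/5))·(2·16·(32/5)-(16/3)²-(32/5)²)/(6·16·200000) = 3808/2109375 m
Superposition: y = Σ y_i = 17565754/1318359375 m ≈ 0.013324 m

y(32/5) = 17565754/1318359375 m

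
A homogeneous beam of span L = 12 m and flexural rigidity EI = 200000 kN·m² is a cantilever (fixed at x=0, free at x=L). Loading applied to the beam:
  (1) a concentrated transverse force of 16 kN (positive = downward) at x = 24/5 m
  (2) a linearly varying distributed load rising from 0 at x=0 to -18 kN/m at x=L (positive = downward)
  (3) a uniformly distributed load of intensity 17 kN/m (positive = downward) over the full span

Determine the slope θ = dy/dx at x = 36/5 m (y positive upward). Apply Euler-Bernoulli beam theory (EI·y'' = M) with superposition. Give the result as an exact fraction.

Load 1 — point force P=16 kN at a=24/5 m (b=L-a=36/5):
  θ_1 = -Pa²/(2EI)  [x>a] = -16·(24/5)²/(2·200000) = -72/78125 rad
Load 2 — triangular load w₀=-18 kN/m (0→w₀ over full span):
  θ_2 = (w₀Lx²/4-w₀L²x/3-w₀x⁴/(24L))/EI = ((-18)·12·(36/5)²/4-(-18)·12²·(36/5)/3-(-18)·(36/5)⁴/(24·12))/200000 = 140211/7812500 rad
Load 3 — uniform load w=17 kN/m over full span:
  θ_3 = -wx(x²-3Lx+3L²)/(6EI) = -17·(36/5)·((36/5)²-3·12·(36/5)+3·12²)/(6·200000) = -17901/781250 rad
Superposition: θ = Σ θ_i = -45999/7812500 rad ≈ -0.005888 rad

θ(36/5) = -45999/7812500 rad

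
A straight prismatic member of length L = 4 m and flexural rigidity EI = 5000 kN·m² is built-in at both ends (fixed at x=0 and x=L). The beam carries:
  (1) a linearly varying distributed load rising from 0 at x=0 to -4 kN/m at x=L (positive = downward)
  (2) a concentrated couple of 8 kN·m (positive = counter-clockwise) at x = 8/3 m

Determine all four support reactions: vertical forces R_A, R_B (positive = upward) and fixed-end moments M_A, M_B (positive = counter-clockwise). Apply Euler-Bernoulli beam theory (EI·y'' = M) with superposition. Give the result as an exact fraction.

R_A = 4/15 kN, M_A = 8/15 kN·m, R_B = -124/15 kN, M_B = 16/5 kN·m

Load 1 — triangular load w₀=-4 kN/m (0→w₀ over full span):
  R_A = 3w₀L/20 = 3·(-4)·4/20 = -12/5 kN
  M_A = w₀L²/30 = (-4)·4²/30 = -32/15 kN·m
  R_B = 7w₀L/20 = 7·(-4)·4/20 = -28/5 kN
  M_B = -w₀L²/20 = -(-4)·4²/20 = 16/5 kN·m
Load 2 — applied couple M₀=8 kN·m at a=8/3 m (b=L-a=4/3):
  R_A = 6M₀ab/L³ = 6·8·(8/3)·(4/3)/4³ = 8/3 kN
  M_A = M₀b(2a-b)/L² = 8·(4/3)·(2·(8/3)-(4/3))/4² = 8/3 kN·m
  R_B = -6M₀ab/L³ = -6·8·(8/3)·(4/3)/4³ = -8/3 kN
  M_B = M₀a(2b-a)/L² = 8·(8/3)·(2·(4/3)-(8/3))/4² = 0 kN·m
Superposition: R_A = 4/15 kN, M_A = 8/15 kN·m, R_B = -124/15 kN, M_B = 16/5 kN·m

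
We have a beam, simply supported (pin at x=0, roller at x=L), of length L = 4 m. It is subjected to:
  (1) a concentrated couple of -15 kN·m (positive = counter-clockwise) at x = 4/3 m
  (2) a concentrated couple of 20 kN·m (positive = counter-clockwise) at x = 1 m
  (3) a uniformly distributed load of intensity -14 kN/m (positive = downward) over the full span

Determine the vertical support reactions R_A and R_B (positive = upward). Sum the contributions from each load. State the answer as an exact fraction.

R_A = -107/4 kN, R_B = -117/4 kN

Load 1 — applied couple M₀=-15 kN·m at a=4/3 m (b=L-a=8/3):
  R_A = M₀/L = (-15)/4 = -15/4 kN
  R_B = -M₀/L = -(-15)/4 = 15/4 kN
Load 2 — applied couple M₀=20 kN·m at a=1 m (b=L-a=3):
  R_A = M₀/L = 20/4 = 5 kN
  R_B = -M₀/L = -20/4 = -5 kN
Load 3 — uniform load w=-14 kN/m over full span:
  R_A = wL/2 = (-14)·4/2 = -28 kN
  R_B = wL/2 = (-14)·4/2 = -28 kN
Superposition: R_A = -107/4 kN, R_B = -117/4 kN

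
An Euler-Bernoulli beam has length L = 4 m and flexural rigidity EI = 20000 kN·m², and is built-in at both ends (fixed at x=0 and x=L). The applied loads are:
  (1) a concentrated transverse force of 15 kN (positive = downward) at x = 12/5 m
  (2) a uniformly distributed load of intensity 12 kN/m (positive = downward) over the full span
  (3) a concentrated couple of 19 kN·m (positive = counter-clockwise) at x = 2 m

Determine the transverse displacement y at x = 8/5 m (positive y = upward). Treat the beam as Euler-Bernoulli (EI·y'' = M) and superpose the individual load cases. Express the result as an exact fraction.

Load 1 — point force P=15 kN at a=12/5 m (b=L-a=8/5):
  y_1 = -Pb²x²(3aL-(3a+b)x)/(6L³EI)  [x≤a] = -15·(8/5)²·(8/5)²·(3·(12/5)·4-(3·(12/5)+(8/5))·(8/5))/(6·4³·20000) = -368/1953125 m
Load 2 — uniform load w=12 kN/m over full span:
  y_2 = -wx²(L-x)²/(24EI) = -12·(8/5)²·(4-(8/5))²/(24·20000) = -144/390625 m
Load 3 — applied couple M₀=19 kN·m at a=2 m (b=L-a=2):
  y_3 = (R_Ax³/6 - M_Ax²/2)/EI  [x≤a] with R_A=57/8, M_A=19/4 = ((57/8)·(8/5)³/6 - (19/4)·(8/5)²/2)/20000 = -19/312500 m
Superposition: y = Σ y_i = -4827/7812500 m ≈ -0.000618 m

y(8/5) = -4827/7812500 m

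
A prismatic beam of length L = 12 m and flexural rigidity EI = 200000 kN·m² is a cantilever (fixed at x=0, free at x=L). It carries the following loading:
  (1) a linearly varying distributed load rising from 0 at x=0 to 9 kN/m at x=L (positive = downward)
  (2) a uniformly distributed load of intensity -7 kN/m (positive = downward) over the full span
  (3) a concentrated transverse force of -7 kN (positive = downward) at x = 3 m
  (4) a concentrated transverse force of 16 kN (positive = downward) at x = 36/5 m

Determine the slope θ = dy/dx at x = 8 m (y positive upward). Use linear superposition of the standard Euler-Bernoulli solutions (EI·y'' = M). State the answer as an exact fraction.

Load 1 — triangular load w₀=9 kN/m (0→w₀ over full span):
  θ_1 = (w₀Lx²/4-w₀L²x/3-w₀x⁴/(24L))/EI = (9·12·8²/4-9·12²·8/3-9·8⁴/(24·12))/200000 = -29/3125 rad
Load 2 — uniform load w=-7 kN/m over full span:
  θ_2 = -wx(x²-3Lx+3L²)/(6EI) = -(-7)·8·(8²-3·12·8+3·12²)/(6·200000) = 91/9375 rad
Load 3 — point force P=-7 kN at a=3 m (b=L-a=9):
  θ_3 = -Pa²/(2EI)  [x>a] = -(-7)·3²/(2·200000) = 63/400000 rad
Load 4 — point force P=16 kN at a=36/5 m (b=L-a=24/5):
  θ_4 = -Pa²/(2EI)  [x>a] = -16·(36/5)²/(2·200000) = -162/78125 rad
Superposition: θ = Σ θ_i = -44683/30000000 rad ≈ -0.001489 rad

θ(8) = -44683/30000000 rad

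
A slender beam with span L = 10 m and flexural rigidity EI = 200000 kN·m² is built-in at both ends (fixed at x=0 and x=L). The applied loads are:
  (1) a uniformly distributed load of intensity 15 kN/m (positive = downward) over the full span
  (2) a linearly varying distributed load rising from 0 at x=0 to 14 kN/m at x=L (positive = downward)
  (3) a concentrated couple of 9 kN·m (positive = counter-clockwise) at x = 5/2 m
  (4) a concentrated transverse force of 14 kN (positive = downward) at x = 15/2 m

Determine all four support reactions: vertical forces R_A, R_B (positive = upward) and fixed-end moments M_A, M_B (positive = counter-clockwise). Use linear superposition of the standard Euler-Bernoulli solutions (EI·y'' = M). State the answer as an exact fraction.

Load 1 — uniform load w=15 kN/m over full span:
  R_A = wL/2 = 15·10/2 = 75 kN
  M_A = wL²/12 = 15·10²/12 = 125 kN·m
  R_B = wL/2 = 15·10/2 = 75 kN
  M_B = -wL²/12 = -15·10²/12 = -125 kN·m
Load 2 — triangular load w₀=14 kN/m (0→w₀ over full span):
  R_A = 3w₀L/20 = 3·14·10/20 = 21 kN
  M_A = w₀L²/30 = 14·10²/30 = 140/3 kN·m
  R_B = 7w₀L/20 = 7·14·10/20 = 49 kN
  M_B = -w₀L²/20 = -14·10²/20 = -70 kN·m
Load 3 — applied couple M₀=9 kN·m at a=5/2 m (b=L-a=15/2):
  R_A = 6M₀ab/L³ = 6·9·(5/2)·(15/2)/10³ = 81/80 kN
  M_A = M₀b(2a-b)/L² = 9·(15/2)·(2·(5/2)-(15/2))/10² = -27/16 kN·m
  R_B = -6M₀ab/L³ = -6·9·(5/2)·(15/2)/10³ = -81/80 kN
  M_B = M₀a(2b-a)/L² = 9·(5/2)·(2·(15/2)-(5/2))/10² = 45/16 kN·m
Load 4 — point force P=14 kN at a=15/2 m (b=L-a=5/2):
  R_A = Pb²(3a+b)/L³ = 14·(5/2)²·(3·(15/2)+(5/2))/10³ = 35/16 kN
  M_A = Pab²/L² = 14·(15/2)·(5/2)²/10² = 105/16 kN·m
  R_B = Pa²(a+3b)/L³ = 14·(15/2)²·((15/2)+3·(5/2))/10³ = 189/16 kN
  M_B = -Pa²b/L² = -14·(15/2)²·(5/2)/10² = -315/16 kN·m
Superposition: R_A = 496/5 kN, M_A = 4237/24 kN·m, R_B = 674/5 kN, M_B = -1695/8 kN·m

R_A = 496/5 kN, M_A = 4237/24 kN·m, R_B = 674/5 kN, M_B = -1695/8 kN·m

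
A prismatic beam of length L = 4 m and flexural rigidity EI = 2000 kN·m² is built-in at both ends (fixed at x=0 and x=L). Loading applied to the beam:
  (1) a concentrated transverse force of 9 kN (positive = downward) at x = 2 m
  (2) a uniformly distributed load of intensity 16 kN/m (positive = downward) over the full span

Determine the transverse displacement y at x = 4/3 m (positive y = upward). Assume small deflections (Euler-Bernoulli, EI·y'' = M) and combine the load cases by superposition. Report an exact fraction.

Load 1 — point force P=9 kN at a=2 m (b=L-a=2):
  y_1 = -Pb²x²(3aL-(3a+b)x)/(6L³EI)  [x≤a] = -9·2²·(4/3)²·(3·2·4-(3·2+2)·(4/3))/(6·4³·2000) = -1/900 m
Load 2 — uniform load w=16 kN/m over full span:
  y_2 = -wx²(L-x)²/(24EI) = -16·(4/3)²·(4-(4/3))²/(24·2000) = -128/30375 m
Superposition: y = Σ y_i = -647/121500 m ≈ -0.005325 m

y(4/3) = -647/121500 m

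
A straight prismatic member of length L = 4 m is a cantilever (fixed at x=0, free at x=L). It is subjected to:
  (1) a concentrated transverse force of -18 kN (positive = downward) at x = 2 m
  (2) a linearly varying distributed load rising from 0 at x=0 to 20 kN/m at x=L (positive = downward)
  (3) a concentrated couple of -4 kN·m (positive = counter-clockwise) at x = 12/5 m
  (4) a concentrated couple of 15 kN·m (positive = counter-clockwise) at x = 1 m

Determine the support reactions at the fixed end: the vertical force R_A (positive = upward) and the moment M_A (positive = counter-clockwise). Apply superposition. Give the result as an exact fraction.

R_A = 22 kN, M_A = 179/3 kN·m

Load 1 — point force P=-18 kN at a=2 m (b=L-a=2):
  R_A = P = (-18) = -18 kN
  M_A = Pa = (-18)·2 = -36 kN·m
Load 2 — triangular load w₀=20 kN/m (0→w₀ over full span):
  R_A = w₀L/2 = 20·4/2 = 40 kN
  M_A = w₀L²/3 = 20·4²/3 = 320/3 kN·m
Load 3 — applied couple M₀=-4 kN·m at a=12/5 m (b=L-a=8/5):
  R_A = 0 kN
  M_A = -M₀ = -(-4) = 4 kN·m
Load 4 — applied couple M₀=15 kN·m at a=1 m (b=L-a=3):
  R_A = 0 kN
  M_A = -M₀ = -15 kN·m
Superposition: R_A = 22 kN, M_A = 179/3 kN·m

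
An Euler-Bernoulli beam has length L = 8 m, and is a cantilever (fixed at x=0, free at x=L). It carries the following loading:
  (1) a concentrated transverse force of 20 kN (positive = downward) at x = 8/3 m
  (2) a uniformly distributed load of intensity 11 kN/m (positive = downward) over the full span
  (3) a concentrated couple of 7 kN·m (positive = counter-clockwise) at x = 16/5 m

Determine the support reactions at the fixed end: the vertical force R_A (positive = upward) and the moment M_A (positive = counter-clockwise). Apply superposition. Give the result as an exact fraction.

R_A = 108 kN, M_A = 1195/3 kN·m

Load 1 — point force P=20 kN at a=8/3 m (b=L-a=16/3):
  R_A = P = 20 kN
  M_A = Pa = 20·(8/3) = 160/3 kN·m
Load 2 — uniform load w=11 kN/m over full span:
  R_A = wL = 11·8 = 88 kN
  M_A = wL²/2 = 11·8²/2 = 352 kN·m
Load 3 — applied couple M₀=7 kN·m at a=16/5 m (b=L-a=24/5):
  R_A = 0 kN
  M_A = -M₀ = -7 kN·m
Superposition: R_A = 108 kN, M_A = 1195/3 kN·m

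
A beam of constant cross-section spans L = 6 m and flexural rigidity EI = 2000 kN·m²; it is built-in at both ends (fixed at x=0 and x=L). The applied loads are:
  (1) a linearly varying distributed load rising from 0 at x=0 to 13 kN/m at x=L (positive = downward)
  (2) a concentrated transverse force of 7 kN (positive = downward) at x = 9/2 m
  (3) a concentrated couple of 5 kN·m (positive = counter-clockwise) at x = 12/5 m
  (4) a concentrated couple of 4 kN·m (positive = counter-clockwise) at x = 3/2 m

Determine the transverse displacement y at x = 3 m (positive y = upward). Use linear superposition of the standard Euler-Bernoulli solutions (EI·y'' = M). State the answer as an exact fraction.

Load 1 — triangular load w₀=13 kN/m (0→w₀ over full span):
  y_1 = -w₀x²(L-x)²(x+2L)/(120LEI) = -13·3²·(6-3)²·(3+2·6)/(120·6·2000) = -351/32000 m
Load 2 — point force P=7 kN at a=9/2 m (b=L-a=3/2):
  y_2 = -Pb²x²(3aL-(3a+b)x)/(6L³EI)  [x≤a] = -7·(3/2)²·3²·(3·(9/2)·6-(3·(9/2)+(3/2))·3)/(6·6³·2000) = -63/32000 m
Load 3 — applied couple M₀=5 kN·m at a=12/5 m (b=L-a=18/5):
  y_3 = (R_Ax³/6 - M_Ax²/2 - M₀(x-a)²/2)/EI  [x>a] with R_A=6/5, M_A=3/5 = ((6/5)·3³/6 - (3/5)·3²/2 - 5·(3-(12/5))²/2)/2000 = 9/10000 m
Load 4 — applied couple M₀=4 kN·m at a=3/2 m (b=L-a=9/2):
  y_4 = (R_Ax³/6 - M_Ax²/2 - M₀(x-a)²/2)/EI  [x>a] with R_A=3/4, M_A=-3/4 = ((3/4)·3³/6 - (-3/4)·3²/2 - 4·(3-(3/2))²/2)/2000 = 9/8000 m
Superposition: y = Σ y_i = -873/80000 m ≈ -0.010913 m

y(3) = -873/80000 m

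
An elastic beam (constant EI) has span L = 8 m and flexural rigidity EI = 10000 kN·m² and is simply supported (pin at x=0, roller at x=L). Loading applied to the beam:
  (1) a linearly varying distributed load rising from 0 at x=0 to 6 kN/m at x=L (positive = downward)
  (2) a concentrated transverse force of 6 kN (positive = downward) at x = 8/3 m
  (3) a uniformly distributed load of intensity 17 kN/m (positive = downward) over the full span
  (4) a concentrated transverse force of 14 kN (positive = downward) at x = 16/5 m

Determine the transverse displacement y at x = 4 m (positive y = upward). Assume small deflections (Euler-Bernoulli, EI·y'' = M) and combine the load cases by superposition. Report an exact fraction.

y(4) = -266236/2109375 m

Load 1 — triangular load w₀=6 kN/m (0→w₀ over full span):
  y_1 = -w₀x(7L⁴-10L²x²+3x⁴)/(360LEI) = -6·4·(7·8⁴-10·8²·4²+3·4⁴)/(360·8·10000) = -2/125 m
Load 2 — point force P=6 kN at a=8/3 m (b=L-a=16/3):
  y_2 = -Pa(L-x)(2Lx-a²-x²)/(6LEI)  [x>a] = -6·(8/3)·(8-4)·(2·8·4-(8/3)²-4²)/(6·8·10000) = -92/16875 m
Load 3 — uniform load w=17 kN/m over full span:
  y_3 = -wx(L³-2Lx²+x³)/(24EI) = -17·4·(8³-2·8·4²+4³)/(24·10000) = -34/375 m
Load 4 — point force P=14 kN at a=16/5 m (b=L-a=24/5):
  y_4 = -Pa(L-x)(2Lx-a²-x²)/(6LEI)  [x>a] = -14·(16/5)·(8-4)·(2·8·4-(16/5)²-4²)/(6·8·10000) = -3304/234375 m
Superposition: y = Σ y_i = -266236/2109375 m ≈ -0.126216 m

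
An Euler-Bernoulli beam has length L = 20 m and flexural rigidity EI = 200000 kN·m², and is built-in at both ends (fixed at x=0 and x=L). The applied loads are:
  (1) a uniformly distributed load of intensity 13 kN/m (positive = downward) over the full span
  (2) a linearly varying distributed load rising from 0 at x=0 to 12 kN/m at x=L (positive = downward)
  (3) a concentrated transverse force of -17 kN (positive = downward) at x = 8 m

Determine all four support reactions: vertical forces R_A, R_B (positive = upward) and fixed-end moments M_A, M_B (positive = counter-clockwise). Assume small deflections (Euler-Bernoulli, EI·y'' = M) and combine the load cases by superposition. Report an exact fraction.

Load 1 — uniform load w=13 kN/m over full span:
  R_A = wL/2 = 13·20/2 = 130 kN
  M_A = wL²/12 = 13·20²/12 = 1300/3 kN·m
  R_B = wL/2 = 13·20/2 = 130 kN
  M_B = -wL²/12 = -13·20²/12 = -1300/3 kN·m
Load 2 — triangular load w₀=12 kN/m (0→w₀ over full span):
  R_A = 3w₀L/20 = 3·12·20/20 = 36 kN
  M_A = w₀L²/30 = 12·20²/30 = 160 kN·m
  R_B = 7w₀L/20 = 7·12·20/20 = 84 kN
  M_B = -w₀L²/20 = -12·20²/20 = -240 kN·m
Load 3 — point force P=-17 kN at a=8 m (b=L-a=12):
  R_A = Pb²(3a+b)/L³ = (-17)·12²·(3·8+12)/20³ = -1377/125 kN
  M_A = Pab²/L² = (-17)·8·12²/20² = -1224/25 kN·m
  R_B = Pa²(a+3b)/L³ = (-17)·8²·(8+3·12)/20³ = -748/125 kN
  M_B = -Pa²b/L² = -(-17)·8²·12/20² = 816/25 kN·m
Superposition: R_A = 19373/125 kN, M_A = 40828/75 kN·m, R_B = 26002/125 kN, M_B = -48052/75 kN·m

R_A = 19373/125 kN, M_A = 40828/75 kN·m, R_B = 26002/125 kN, M_B = -48052/75 kN·m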